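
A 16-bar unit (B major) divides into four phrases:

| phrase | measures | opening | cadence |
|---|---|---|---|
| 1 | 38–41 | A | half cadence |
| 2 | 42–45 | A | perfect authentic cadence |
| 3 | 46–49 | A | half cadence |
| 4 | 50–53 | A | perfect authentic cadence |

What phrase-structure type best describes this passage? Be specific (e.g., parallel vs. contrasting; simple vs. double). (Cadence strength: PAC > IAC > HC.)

The cadence pattern HC–PAC–HC–PAC is weak–strong twice, and phrases 3–4 restate phrases 1–2: a period heard twice, not a double period (which would end weakly at phrase 2).

repeated period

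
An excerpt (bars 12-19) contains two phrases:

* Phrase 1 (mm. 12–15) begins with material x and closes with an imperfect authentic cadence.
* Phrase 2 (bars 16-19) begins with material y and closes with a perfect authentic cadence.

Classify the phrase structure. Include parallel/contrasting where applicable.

contrasting period

Phrase 1 ends with an imperfect authentic cadence (weaker) and phrase 2 with a perfect authentic cadence (stronger): antecedent + consequent = a period.
The two phrases open with different material (x / y), so the period is contrasting.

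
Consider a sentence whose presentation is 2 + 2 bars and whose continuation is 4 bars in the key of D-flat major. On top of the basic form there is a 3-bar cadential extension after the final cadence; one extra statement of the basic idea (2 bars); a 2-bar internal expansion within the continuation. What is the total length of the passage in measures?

Basic sentence: 2 + 2 + 4 = 8 bars.
8 (basic form) + 3 (cadential extension) + 2 (extra statement) + 2 (internal expansion) = 15.

15 measures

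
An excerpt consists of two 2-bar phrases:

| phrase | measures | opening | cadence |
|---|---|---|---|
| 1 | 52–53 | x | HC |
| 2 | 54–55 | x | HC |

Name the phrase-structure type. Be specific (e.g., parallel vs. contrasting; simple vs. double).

repeated phrase

Both phrases have the same opening (x) and the same cadence (half cadence): the second is a restatement, not a consequent, so this is a repeated phrase rather than a period.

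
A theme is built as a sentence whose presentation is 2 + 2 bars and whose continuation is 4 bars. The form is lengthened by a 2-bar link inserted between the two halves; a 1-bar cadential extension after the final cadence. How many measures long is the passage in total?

Basic sentence: 2 + 2 + 4 = 8 bars.
8 (basic form) + 2 (link) + 1 (cadential extension) = 11.

11 measures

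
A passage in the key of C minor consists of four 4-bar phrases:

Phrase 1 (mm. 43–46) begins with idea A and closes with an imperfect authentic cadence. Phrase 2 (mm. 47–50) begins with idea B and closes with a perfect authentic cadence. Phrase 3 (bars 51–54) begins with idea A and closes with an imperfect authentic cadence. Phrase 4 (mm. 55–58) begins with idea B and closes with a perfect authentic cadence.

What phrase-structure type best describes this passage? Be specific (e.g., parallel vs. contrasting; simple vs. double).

repeated period

The cadence pattern IAC–PAC–IAC–PAC is weak–strong twice, and phrases 3–4 restate phrases 1–2: a period heard twice, not a double period (which would end weakly at phrase 2).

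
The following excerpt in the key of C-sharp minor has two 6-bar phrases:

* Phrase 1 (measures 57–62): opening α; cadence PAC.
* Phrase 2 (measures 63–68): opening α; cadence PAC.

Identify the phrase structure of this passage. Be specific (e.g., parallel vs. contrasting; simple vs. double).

repeated phrase

Both phrases have the same opening (α) and the same cadence (perfect authentic cadence): the second is a restatement, not a consequent, so this is a repeated phrase rather than a period.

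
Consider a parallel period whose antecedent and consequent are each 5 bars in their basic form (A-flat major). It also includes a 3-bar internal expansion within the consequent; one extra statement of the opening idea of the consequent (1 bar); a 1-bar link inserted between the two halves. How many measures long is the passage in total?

15 measures

Basic parallel period: 5 + 5 = 10 bars.
10 (basic form) + 3 (internal expansion) + 1 (extra statement) + 1 (link) = 15.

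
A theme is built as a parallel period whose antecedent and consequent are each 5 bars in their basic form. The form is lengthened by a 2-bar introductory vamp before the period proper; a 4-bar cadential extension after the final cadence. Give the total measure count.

Basic parallel period: 5 + 5 = 10 bars.
10 (basic form) + 2 (introduction) + 4 (cadential extension) = 16.

16 measures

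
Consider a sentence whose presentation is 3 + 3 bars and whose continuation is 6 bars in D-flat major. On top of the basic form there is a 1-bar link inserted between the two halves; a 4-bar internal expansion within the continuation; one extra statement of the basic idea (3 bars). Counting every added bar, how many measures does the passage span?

Basic sentence: 3 + 3 + 6 = 12 bars.
12 (basic form) + 1 (link) + 4 (internal expansion) + 3 (extra statement) = 20.

20 measures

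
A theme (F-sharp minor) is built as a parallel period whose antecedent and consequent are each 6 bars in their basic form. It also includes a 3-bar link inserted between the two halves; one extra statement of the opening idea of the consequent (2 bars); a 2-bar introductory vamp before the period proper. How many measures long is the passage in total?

Basic parallel period: 6 + 6 = 12 bars.
12 (basic form) + 3 (link) + 2 (extra statement) + 2 (introduction) = 19.

19 measures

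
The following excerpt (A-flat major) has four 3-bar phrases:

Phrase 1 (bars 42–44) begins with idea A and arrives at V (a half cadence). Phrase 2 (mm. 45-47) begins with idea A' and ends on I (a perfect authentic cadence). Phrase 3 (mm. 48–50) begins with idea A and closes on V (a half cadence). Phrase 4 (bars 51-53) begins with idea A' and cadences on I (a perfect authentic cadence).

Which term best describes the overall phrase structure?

repeated period

The cadence pattern HC–PAC–HC–PAC is weak–strong twice, and phrases 3–4 restate phrases 1–2: a period heard twice, not a double period (which would end weakly at phrase 2).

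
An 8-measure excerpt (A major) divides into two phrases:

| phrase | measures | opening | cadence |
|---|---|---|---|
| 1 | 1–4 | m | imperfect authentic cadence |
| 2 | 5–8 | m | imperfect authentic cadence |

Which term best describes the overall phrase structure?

repeated phrase

Both phrases have the same opening (m) and the same cadence (imperfect authentic cadence): the second is a restatement, not a consequent, so this is a repeated phrase rather than a period.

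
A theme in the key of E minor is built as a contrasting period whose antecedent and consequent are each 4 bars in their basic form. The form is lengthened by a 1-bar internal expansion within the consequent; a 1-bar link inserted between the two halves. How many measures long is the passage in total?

Basic contrasting period: 4 + 4 = 8 bars.
8 (basic form) + 1 (internal expansion) + 1 (link) = 10.

10 measures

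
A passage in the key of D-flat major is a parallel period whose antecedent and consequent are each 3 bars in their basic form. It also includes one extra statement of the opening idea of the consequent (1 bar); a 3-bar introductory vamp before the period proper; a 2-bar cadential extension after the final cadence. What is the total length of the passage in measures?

12 measures

Basic parallel period: 3 + 3 = 6 bars.
6 (basic form) + 1 (extra statement) + 3 (introduction) + 2 (cadential extension) = 12.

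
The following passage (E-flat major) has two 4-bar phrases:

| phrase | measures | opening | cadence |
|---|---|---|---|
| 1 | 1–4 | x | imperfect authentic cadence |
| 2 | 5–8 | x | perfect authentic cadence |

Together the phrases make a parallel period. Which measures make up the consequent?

measures 5–8

The phrase ending with the weaker cadence (imperfect authentic cadence) is the antecedent; the one ending more conclusively (perfect authentic cadence) is the consequent. The consequent is measures 5–8.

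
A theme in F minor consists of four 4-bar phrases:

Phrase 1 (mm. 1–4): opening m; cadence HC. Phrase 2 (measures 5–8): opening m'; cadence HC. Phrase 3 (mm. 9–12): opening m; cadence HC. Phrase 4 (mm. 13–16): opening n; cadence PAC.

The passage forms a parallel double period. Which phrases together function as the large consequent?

In a double period the first pair of phrases (ending half cadence) is the large antecedent and the second pair (ending perfect authentic cadence) is the large consequent; the consequent is phrases 3 and 4.

phrases 3 and 4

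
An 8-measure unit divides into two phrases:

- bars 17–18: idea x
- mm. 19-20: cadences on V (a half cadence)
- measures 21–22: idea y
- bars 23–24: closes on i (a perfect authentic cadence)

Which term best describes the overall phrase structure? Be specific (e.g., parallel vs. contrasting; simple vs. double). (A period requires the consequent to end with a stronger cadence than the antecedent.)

contrasting period

Phrase 1 ends with a half cadence (weaker) and phrase 2 with a perfect authentic cadence (stronger): antecedent + consequent = a period.
The two phrases open with different material (x / y), so the period is contrasting.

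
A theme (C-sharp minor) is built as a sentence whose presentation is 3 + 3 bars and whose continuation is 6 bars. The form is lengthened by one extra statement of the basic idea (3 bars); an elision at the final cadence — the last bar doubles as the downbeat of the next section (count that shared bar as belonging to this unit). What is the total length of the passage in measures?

15 measures

Basic sentence: 3 + 3 + 6 = 12 bars.
12 (basic form) + 3 (extra statement) = 15.
The elision shares a bar with the next section but does not change this unit's count.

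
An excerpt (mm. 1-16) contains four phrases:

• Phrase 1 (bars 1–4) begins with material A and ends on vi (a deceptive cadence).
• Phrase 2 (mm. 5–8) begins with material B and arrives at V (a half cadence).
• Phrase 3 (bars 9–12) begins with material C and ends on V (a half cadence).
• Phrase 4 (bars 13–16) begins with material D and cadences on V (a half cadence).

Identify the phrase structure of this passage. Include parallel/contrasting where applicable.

phrase group

Phrase 4 ends with a half cadence, no stronger than phrase 2's half cadence, so the four phrases do not form a double period; nor do phrases 3–4 duplicate 1–2, so it is not a repeated period. With no phrase reaching a conclusive cadence, the passage is a phrase group.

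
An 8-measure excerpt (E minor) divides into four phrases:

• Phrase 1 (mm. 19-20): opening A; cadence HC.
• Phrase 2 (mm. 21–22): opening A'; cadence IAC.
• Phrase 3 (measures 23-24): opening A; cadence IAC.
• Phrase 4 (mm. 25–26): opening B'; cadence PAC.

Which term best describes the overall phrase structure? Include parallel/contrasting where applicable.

parallel double period

Four phrases in two halves: the first half (bars 19-22) ends with an imperfect authentic cadence, the second (measures 23–26) with a perfect authentic cadence — a large antecedent–consequent pair, i.e. a double period.
Phrase 3 begins with the same material as phrase 1, making it parallel.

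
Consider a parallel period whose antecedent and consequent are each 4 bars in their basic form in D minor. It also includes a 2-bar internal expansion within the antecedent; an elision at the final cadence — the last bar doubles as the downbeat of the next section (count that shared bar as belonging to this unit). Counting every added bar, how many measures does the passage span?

10 measures

Basic parallel period: 4 + 4 = 8 bars.
8 (basic form) + 2 (internal expansion) = 10.
The elision shares a bar with the next section but does not change this unit's count.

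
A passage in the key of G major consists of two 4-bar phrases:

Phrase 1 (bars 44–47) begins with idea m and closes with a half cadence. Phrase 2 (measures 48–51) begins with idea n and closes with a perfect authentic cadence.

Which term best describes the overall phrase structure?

contrasting period

Phrase 1 ends with a half cadence (weaker) and phrase 2 with a perfect authentic cadence (stronger): antecedent + consequent = a period.
The two phrases open with different material (m / n), so the period is contrasting.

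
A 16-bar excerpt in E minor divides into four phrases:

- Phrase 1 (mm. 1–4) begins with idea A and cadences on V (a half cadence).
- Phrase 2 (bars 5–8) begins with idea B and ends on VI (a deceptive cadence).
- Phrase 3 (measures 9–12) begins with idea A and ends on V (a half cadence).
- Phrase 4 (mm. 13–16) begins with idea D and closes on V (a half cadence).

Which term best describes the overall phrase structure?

phrase group

Phrase 4 ends with a half cadence, no stronger than phrase 2's deceptive cadence, so the four phrases do not form a double period; nor do phrases 3–4 duplicate 1–2, so it is not a repeated period. With no phrase reaching a conclusive cadence, the passage is a phrase group.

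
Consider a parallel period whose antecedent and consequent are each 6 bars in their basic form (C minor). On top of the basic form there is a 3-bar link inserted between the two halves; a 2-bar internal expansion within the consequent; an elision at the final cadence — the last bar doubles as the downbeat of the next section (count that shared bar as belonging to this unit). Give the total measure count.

Basic parallel period: 6 + 6 = 12 bars.
12 (basic form) + 3 (link) + 2 (internal expansion) = 17.
The elision shares a bar with the next section but does not change this unit's count.

17 measures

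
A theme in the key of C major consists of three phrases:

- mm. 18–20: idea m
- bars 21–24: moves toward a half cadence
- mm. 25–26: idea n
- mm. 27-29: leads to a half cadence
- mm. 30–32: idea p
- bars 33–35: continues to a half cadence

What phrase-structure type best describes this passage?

phrase group

The final phrase closes with a half cadence, which is not stronger than the preceding half cadence; the 3 phrases lack an overall antecedent–consequent design and so form a phrase group.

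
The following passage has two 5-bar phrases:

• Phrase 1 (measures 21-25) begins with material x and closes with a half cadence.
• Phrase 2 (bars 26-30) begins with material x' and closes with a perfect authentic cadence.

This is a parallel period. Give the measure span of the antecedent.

measures 21–25

The phrase ending with the weaker cadence (half cadence) is the antecedent; the one ending more conclusively (perfect authentic cadence) is the consequent. The antecedent is measures 21–25.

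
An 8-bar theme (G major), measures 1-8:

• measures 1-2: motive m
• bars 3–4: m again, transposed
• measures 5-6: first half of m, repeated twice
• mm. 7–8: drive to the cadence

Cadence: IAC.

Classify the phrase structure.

Basic idea (bars 1-2) + its repetition (mm. 3–4) form the presentation; fragmentation and cadence (measures 5–8) form the continuation — the 8-bar whole is a sentence.

sentence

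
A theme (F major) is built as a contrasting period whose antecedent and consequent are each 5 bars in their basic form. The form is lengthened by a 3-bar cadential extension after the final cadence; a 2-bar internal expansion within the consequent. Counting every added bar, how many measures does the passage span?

15 measures

Basic contrasting period: 5 + 5 = 10 bars.
10 (basic form) + 3 (cadential extension) + 2 (internal expansion) = 15.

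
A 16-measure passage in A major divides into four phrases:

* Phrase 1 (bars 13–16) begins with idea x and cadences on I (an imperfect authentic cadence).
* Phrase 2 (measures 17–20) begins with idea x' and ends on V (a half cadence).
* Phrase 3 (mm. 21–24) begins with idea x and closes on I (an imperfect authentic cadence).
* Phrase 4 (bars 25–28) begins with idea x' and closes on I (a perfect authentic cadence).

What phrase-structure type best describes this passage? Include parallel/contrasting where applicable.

parallel double period

Four phrases in two halves: the first half (mm. 13-20) ends with a half cadence, the second (measures 21–28) with a perfect authentic cadence — a large antecedent–consequent pair, i.e. a double period.
Phrase 3 begins with the same material as phrase 1, making it parallel.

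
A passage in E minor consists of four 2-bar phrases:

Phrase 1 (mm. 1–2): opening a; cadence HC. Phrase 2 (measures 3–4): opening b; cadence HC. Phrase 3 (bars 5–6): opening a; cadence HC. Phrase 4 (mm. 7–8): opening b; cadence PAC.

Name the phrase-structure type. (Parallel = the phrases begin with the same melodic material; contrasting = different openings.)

parallel double period

Four phrases in two halves: the first half (bars 1–4) ends with a half cadence, the second (measures 5–8) with a perfect authentic cadence — a large antecedent–consequent pair, i.e. a double period.
Phrase 3 begins with the same material as phrase 1, making it parallel.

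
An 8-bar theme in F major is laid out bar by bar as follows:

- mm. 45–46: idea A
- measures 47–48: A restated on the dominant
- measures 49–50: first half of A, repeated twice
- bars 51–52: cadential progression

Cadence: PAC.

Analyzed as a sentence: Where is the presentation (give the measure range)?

The presentation of a sentence is the basic idea (mm. 45-46) plus its repetition (measures 47–48); the presentation is therefore mm. 45-48.

measures 45–48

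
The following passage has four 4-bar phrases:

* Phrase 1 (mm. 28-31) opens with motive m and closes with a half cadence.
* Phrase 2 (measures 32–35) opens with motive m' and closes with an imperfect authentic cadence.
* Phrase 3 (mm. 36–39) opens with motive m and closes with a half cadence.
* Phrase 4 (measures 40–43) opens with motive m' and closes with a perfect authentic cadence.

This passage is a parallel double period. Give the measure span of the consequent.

measures 36–43

In a double period the four phrases pair into a large antecedent (phrases 1–2, ending imperfect authentic cadence) and a large consequent (phrases 3–4, ending perfect authentic cadence). The consequent spans mm. 36–43.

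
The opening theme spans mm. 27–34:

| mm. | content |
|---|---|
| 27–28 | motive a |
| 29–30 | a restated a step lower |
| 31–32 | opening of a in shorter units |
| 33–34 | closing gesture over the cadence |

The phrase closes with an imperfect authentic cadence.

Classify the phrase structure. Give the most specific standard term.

sentence

Basic idea (bars 27–28) + its repetition (bars 29-30) form the presentation; fragmentation and cadence (mm. 31–34) form the continuation — the 8-bar whole is a sentence.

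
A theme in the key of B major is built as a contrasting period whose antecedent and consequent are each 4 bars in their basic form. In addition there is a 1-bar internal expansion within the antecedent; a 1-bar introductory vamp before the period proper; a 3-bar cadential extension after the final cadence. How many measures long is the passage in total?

13 measures

Basic contrasting period: 4 + 4 = 8 bars.
8 (basic form) + 1 (internal expansion) + 1 (introduction) + 3 (cadential extension) = 13.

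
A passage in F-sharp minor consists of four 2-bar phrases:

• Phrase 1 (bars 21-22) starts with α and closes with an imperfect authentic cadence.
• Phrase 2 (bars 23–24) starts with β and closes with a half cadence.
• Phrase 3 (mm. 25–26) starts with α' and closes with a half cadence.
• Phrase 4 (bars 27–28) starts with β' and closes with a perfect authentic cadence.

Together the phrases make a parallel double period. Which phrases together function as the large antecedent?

In a double period the first pair of phrases (ending half cadence) is the large antecedent and the second pair (ending perfect authentic cadence) is the large consequent; the antecedent is phrases 1 and 2.

phrases 1 and 2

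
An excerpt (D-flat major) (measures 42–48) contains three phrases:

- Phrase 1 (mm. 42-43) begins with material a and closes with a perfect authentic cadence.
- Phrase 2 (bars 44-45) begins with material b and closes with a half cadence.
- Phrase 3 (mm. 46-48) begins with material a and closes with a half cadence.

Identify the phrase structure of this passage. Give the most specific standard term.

The final phrase closes with a half cadence, which is not stronger than the preceding half cadence; the 3 phrases lack an overall antecedent–consequent design and so form a phrase group.

phrase group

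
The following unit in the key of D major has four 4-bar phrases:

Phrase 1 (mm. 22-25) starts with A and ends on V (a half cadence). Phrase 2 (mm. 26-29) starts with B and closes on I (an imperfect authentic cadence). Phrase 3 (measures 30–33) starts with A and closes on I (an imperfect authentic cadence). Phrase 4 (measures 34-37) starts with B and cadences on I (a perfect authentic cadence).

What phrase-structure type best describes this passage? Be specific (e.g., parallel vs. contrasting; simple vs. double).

Four phrases in two halves: the first half (mm. 22–29) ends with an imperfect authentic cadence, the second (bars 30–37) with a perfect authentic cadence — a large antecedent–consequent pair, i.e. a double period.
Phrase 3 begins with the same material as phrase 1, making it parallel.

parallel double period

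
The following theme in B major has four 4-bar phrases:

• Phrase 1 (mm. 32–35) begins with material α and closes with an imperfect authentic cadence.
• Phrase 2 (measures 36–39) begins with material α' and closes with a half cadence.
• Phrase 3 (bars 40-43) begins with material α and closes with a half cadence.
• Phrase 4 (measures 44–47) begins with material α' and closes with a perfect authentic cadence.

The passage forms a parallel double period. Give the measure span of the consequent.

In a double period the four phrases pair into a large antecedent (phrases 1–2, ending half cadence) and a large consequent (phrases 3–4, ending perfect authentic cadence). The consequent spans mm. 40-47.

measures 40–47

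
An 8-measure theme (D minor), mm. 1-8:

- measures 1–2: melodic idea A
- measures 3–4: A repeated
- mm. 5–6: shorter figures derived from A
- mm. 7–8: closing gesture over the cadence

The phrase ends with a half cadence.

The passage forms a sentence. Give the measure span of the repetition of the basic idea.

measures 3–4

The presentation of a sentence is the basic idea (bars 1–2) plus its repetition (mm. 3–4); the repetition of the basic idea is therefore mm. 3–4.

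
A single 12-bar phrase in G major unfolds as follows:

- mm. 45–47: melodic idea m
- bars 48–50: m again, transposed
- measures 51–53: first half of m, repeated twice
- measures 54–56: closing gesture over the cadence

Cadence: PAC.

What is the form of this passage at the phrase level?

sentence

Basic idea (bars 45–47) + its repetition (mm. 48–50) form the presentation; fragmentation and cadence (measures 51–56) form the continuation — the 12-bar whole is a sentence.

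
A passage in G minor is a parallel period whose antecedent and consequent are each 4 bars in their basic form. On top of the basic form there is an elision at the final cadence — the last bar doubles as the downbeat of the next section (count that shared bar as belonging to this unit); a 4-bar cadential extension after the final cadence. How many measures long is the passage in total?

12 measures

Basic parallel period: 4 + 4 = 8 bars.
8 (basic form) + 4 (cadential extension) = 12.
The elision shares a bar with the next section but does not change this unit's count.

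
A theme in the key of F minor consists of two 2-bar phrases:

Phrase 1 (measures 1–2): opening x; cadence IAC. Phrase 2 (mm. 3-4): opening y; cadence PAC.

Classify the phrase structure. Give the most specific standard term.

Phrase 1 ends with an imperfect authentic cadence (weaker) and phrase 2 with a perfect authentic cadence (stronger): antecedent + consequent = a period.
The two phrases open with different material (x / y), so the period is contrasting.

contrasting period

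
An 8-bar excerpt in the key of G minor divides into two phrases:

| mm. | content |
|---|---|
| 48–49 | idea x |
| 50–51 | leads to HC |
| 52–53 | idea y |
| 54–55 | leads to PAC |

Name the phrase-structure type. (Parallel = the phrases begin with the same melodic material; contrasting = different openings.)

contrasting period

Phrase 1 ends with a half cadence (weaker) and phrase 2 with a perfect authentic cadence (stronger): antecedent + consequent = a period.
The two phrases open with different material (x / y), so the period is contrasting.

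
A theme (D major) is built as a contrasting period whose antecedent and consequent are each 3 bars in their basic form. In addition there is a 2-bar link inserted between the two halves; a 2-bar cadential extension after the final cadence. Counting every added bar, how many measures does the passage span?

10 measures

Basic contrasting period: 3 + 3 = 6 bars.
6 (basic form) + 2 (link) + 2 (cadential extension) = 10.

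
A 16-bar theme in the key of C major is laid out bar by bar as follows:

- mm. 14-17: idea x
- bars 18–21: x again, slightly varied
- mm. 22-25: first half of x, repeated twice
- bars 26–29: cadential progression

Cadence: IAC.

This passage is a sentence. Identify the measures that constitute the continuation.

measures 22–29

After the presentation (mm. 14–21), the continuation covers the fragmentation through the cadence: mm. 22–29.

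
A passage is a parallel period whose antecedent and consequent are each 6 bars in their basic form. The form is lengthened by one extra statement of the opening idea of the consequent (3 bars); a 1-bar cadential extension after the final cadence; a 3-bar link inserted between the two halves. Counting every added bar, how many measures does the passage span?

Basic parallel period: 6 + 6 = 12 bars.
12 (basic form) + 3 (extra statement) + 1 (cadential extension) + 3 (link) = 19.

19 measures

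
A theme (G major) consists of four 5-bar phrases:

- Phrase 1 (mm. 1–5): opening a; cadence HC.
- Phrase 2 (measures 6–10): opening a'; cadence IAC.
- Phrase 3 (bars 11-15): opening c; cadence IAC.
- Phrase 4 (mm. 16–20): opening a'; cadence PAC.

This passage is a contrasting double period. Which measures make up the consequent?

In a double period the four phrases pair into a large antecedent (phrases 1–2, ending imperfect authentic cadence) and a large consequent (phrases 3–4, ending perfect authentic cadence). The consequent spans mm. 11–20.

measures 11–20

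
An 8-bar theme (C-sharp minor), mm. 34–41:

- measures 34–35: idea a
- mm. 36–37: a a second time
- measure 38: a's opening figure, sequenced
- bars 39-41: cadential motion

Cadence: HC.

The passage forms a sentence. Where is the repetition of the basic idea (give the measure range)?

measures 36–37

The presentation of a sentence is the basic idea (mm. 34–35) plus its repetition (mm. 36–37); the repetition of the basic idea is therefore measures 36–37.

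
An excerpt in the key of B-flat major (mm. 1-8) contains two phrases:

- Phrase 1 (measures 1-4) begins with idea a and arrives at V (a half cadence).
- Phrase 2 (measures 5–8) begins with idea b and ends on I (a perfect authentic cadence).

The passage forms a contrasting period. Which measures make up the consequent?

The antecedent is the phrase ending with the weaker cadence (half cadence, phrase 1) and the consequent the one ending more conclusively (perfect authentic cadence, phrase 2); the consequent is measures 5–8.

measures 5–8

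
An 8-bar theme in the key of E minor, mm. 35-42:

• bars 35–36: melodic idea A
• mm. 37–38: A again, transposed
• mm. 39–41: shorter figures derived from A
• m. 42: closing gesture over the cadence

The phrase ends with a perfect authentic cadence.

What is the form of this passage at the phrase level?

sentence

Basic idea (measures 35–36) + its repetition (measures 37–38) form the presentation; fragmentation and cadence (mm. 39–42) form the continuation — the 8-bar whole is a sentence.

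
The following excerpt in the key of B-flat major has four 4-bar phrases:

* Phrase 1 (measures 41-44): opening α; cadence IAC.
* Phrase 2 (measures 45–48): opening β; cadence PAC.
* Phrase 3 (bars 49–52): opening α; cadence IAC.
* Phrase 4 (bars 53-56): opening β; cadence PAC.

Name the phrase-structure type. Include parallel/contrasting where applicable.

The cadence pattern IAC–PAC–IAC–PAC is weak–strong twice, and phrases 3–4 restate phrases 1–2: a period heard twice, not a double period (which would end weakly at phrase 2).

repeated period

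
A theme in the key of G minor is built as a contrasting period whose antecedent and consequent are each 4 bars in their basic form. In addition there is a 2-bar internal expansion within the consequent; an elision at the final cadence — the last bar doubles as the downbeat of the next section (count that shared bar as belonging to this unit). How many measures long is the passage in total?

10 measures

Basic contrasting period: 4 + 4 = 8 bars.
8 (basic form) + 2 (internal expansion) = 10.
The elision shares a bar with the next section but does not change this unit's count.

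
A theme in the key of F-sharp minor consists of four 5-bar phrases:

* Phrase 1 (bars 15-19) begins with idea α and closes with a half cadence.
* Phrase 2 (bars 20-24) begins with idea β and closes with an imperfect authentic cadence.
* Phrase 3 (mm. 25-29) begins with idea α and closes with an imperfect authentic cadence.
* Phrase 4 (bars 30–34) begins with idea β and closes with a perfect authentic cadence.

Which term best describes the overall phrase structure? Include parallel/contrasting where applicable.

parallel double period

Four phrases in two halves: the first half (mm. 15-24) ends with an imperfect authentic cadence, the second (mm. 25–34) with a perfect authentic cadence — a large antecedent–consequent pair, i.e. a double period.
Phrase 3 begins with the same material as phrase 1, making it parallel.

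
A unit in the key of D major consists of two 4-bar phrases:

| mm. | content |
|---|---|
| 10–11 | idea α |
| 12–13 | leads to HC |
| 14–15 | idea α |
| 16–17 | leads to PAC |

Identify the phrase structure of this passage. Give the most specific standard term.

Phrase 1 ends with a half cadence (weaker) and phrase 2 with a perfect authentic cadence (stronger): antecedent + consequent = a period.
The two phrases open with the same material (α / α), so the period is parallel.

parallel period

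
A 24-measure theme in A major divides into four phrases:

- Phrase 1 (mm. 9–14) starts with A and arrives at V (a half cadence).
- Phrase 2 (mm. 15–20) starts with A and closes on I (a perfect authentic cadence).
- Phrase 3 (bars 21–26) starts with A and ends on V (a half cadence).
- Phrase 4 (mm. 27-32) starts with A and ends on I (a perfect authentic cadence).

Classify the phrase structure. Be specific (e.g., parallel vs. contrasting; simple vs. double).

The cadence pattern HC–PAC–HC–PAC is weak–strong twice, and phrases 3–4 restate phrases 1–2: a period heard twice, not a double period (which would end weakly at phrase 2).

repeated period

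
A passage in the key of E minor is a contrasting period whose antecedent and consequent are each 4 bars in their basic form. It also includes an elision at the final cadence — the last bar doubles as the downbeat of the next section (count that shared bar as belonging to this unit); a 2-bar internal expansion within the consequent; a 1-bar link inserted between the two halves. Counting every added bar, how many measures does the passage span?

Basic contrasting period: 4 + 4 = 8 bars.
8 (basic form) + 2 (internal expansion) + 1 (link) = 11.
The elision shares a bar with the next section but does not change this unit's count.

11 measures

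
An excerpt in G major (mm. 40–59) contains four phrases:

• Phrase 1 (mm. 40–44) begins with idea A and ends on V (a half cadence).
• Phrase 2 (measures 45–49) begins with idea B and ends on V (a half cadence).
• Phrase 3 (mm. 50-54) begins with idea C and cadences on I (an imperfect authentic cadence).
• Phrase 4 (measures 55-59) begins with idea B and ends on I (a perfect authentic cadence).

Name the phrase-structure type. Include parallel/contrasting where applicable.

Four phrases in two halves: the first half (mm. 40–49) ends with a half cadence, the second (bars 50-59) with a perfect authentic cadence — a large antecedent–consequent pair, i.e. a double period.
Phrase 3 begins with different material from phrase 1, making it contrasting.

contrasting double period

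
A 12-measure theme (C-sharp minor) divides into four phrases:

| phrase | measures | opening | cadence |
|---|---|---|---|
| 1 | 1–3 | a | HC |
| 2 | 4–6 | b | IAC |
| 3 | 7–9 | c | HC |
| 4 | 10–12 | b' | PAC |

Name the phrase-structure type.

contrasting double period

Four phrases in two halves: the first half (bars 1–6) ends with an imperfect authentic cadence, the second (measures 7–12) with a perfect authentic cadence — a large antecedent–consequent pair, i.e. a double period.
Phrase 3 begins with different material from phrase 1, making it contrasting.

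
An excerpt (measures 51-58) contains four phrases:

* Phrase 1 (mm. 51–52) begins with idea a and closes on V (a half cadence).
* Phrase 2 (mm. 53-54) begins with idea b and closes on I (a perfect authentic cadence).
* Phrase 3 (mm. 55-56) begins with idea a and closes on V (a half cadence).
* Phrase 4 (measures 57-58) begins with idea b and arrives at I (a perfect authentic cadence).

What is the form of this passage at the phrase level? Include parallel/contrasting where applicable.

The cadence pattern HC–PAC–HC–PAC is weak–strong twice, and phrases 3–4 restate phrases 1–2: a period heard twice, not a double period (which would end weakly at phrase 2).

repeated period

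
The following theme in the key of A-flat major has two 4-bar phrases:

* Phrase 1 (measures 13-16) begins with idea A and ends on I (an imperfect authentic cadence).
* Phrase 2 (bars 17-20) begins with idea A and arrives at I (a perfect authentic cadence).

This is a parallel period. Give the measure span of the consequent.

measures 17–20

The phrase ending with the weaker cadence (imperfect authentic cadence) is the antecedent; the one ending more conclusively (perfect authentic cadence) is the consequent. The consequent is measures 17–20.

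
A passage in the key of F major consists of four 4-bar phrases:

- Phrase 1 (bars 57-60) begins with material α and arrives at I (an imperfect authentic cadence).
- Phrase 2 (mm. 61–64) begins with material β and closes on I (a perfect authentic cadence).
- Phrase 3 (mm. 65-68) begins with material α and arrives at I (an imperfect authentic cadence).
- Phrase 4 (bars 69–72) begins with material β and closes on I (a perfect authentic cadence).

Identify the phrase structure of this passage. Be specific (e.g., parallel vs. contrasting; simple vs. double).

repeated period

The cadence pattern IAC–PAC–IAC–PAC is weak–strong twice, and phrases 3–4 restate phrases 1–2: a period heard twice, not a double period (which would end weakly at phrase 2).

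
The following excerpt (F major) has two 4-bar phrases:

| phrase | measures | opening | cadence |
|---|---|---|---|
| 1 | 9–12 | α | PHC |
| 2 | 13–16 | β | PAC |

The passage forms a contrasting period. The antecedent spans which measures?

The antecedent is the phrase ending with the weaker cadence (Phrygian half cadence, phrase 1) and the consequent the one ending more conclusively (perfect authentic cadence, phrase 2); the antecedent is measures 9-12.

measures 9–12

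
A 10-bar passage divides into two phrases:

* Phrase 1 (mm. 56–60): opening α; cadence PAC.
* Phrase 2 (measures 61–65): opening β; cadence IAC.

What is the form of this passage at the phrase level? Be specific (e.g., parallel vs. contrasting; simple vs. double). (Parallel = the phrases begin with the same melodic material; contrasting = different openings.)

The second phrase closes with an imperfect authentic cadence, which is not stronger than the first phrase's perfect authentic cadence; without a weak→strong cadential pair there is no antecedent–consequent relationship, so this is a phrase group rather than a period.

phrase group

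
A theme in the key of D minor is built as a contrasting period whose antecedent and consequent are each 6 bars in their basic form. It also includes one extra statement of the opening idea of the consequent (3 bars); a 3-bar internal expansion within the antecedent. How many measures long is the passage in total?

Basic contrasting period: 6 + 6 = 12 bars.
12 (basic form) + 3 (extra statement) + 3 (internal expansion) = 18.

18 measures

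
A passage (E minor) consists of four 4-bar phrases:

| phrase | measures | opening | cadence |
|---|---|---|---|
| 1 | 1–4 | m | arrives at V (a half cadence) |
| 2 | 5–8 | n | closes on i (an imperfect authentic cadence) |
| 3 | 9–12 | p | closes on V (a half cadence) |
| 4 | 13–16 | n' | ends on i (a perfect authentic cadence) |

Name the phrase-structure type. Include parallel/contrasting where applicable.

Four phrases in two halves: the first half (mm. 1-8) ends with an imperfect authentic cadence, the second (mm. 9–16) with a perfect authentic cadence — a large antecedent–consequent pair, i.e. a double period.
Phrase 3 begins with different material from phrase 1, making it contrasting.

contrasting double period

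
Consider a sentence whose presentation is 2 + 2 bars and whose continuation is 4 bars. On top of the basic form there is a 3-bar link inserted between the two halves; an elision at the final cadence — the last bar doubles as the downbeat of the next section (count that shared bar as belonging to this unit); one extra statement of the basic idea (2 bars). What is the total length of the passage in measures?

13 measures

Basic sentence: 2 + 2 + 4 = 8 bars.
8 (basic form) + 3 (link) + 2 (extra statement) = 13.
The elision shares a bar with the next section but does not change this unit's count.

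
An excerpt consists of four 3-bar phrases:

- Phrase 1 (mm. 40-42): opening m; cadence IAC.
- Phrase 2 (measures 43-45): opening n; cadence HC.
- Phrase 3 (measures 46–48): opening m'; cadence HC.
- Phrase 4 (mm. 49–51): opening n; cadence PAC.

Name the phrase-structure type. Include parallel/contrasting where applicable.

Four phrases in two halves: the first half (mm. 40–45) ends with a half cadence, the second (mm. 46-51) with a perfect authentic cadence — a large antecedent–consequent pair, i.e. a double period.
Phrase 3 begins with the same material as phrase 1, making it parallel.

parallel double period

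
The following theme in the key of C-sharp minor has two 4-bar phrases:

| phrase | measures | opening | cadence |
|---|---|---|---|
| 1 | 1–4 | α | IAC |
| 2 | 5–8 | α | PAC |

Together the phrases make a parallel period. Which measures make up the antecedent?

The phrase ending with the weaker cadence (imperfect authentic cadence) is the antecedent; the one ending more conclusively (perfect authentic cadence) is the consequent. The antecedent is measures 1–4.

measures 1–4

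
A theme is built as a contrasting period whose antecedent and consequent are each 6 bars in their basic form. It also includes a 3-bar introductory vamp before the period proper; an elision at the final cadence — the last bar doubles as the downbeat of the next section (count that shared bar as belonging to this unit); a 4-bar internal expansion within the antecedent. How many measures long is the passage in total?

Basic contrasting period: 6 + 6 = 12 bars.
12 (basic form) + 3 (introduction) + 4 (internal expansion) = 19.
The elision shares a bar with the next section but does not change this unit's count.

19 measures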